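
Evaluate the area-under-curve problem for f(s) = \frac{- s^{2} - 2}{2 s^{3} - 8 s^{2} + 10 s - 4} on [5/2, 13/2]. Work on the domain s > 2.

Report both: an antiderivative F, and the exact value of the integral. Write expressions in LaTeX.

Antiderivative: F(s) = \frac{- 6 \left(s - 1\right) \log{\left(s - 2 \right)} + 5 \left(s - 1\right) \log{\left(s - 1 \right)} - 3}{2 \left(s - 1\right)}; value = - 3 \log{\left(\frac{9}{2} \right)} - 3 \log{\left(2 \right)} - \frac{5 \log{\left(\frac{3}{2} \right)}}{2} + \frac{8}{11} + \frac{5 \log{\left(\frac{11}{2} \right)}}{2}

The denominator factors as 2 \left(s - 2\right) \left(s - 1\right)^{2}; partial fractions split f into directly integrable pieces: \frac{5}{2 \left(s - 1\right)} + \frac{3}{2 \left(s - 1\right)^{2}} - \frac{3}{s - 2}.
F(s) = \frac{- 6 \left(s - 1\right) \log{\left(s - 2 \right)} + 5 \left(s - 1\right) \log{\left(s - 1 \right)} - 3}{2 \left(s - 1\right)} is an antiderivative of f.
Check: d/ds[\frac{- 6 \left(s - 1\right) \log{\left(s - 2 \right)} + 5 \left(s - 1\right) \log{\left(s - 1 \right)} - 3}{2 \left(s - 1\right)}] = \frac{- s^{2} - 2}{2 s^{3} - 8 s^{2} + 10 s - 4} = f(s).
F(13/2) = - 3 \log{\left(\frac{9}{2} \right)} - \frac{3}{11} + \frac{5 \log{\left(\frac{11}{2} \right)}}{2}; F(5/2) = -1 + \frac{5 \log{\left(\frac{3}{2} \right)}}{2} + 3 \log{\left(2 \right)}.
Integral = F(13/2) - F(5/2) = - 3 \log{\left(\frac{9}{2} \right)} - 3 \log{\left(2 \right)} - \frac{5 \log{\left(\frac{3}{2} \right)}}{2} + \frac{8}{11} + \frac{5 \log{\left(\frac{11}{2} \right)}}{2}.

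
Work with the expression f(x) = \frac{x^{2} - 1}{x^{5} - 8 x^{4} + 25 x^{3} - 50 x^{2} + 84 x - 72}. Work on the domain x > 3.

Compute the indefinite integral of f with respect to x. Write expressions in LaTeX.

The denominator factors as \left(x - 3\right)^{2} \left(x - 2\right) \left(x^{2} + 4\right); partial fractions split f into directly integrable pieces: \frac{5 \left(17 x - 14\right)}{1352 \left(x^{2} + 4\right)} + \frac{3}{8 \left(x - 2\right)} - \frac{74}{169 \left(x - 3\right)} + \frac{8}{13 \left(x - 3\right)^{2}}.
Check: d/dx[\frac{- 1184 x \log{\left(x - 3 \right)} + 1014 x \log{\left(x - 2 \right)} + 85 x \log{\left(x^{2} + 4 \right)} - 70 x \operatorname{atan}{\left(\frac{x}{2} \right)} + 3552 \log{\left(x - 3 \right)} - 3042 \log{\left(x - 2 \right)} - 255 \log{\left(x^{2} + 4 \right)} + 210 \operatorname{atan}{\left(\frac{x}{2} \right)} - 1664}{2704 x - 8112}] = \frac{x^{2} - 1}{x^{5} - 8 x^{4} + 25 x^{3} - 50 x^{2} + 84 x - 72} = f(x).

F(x) = \frac{- 1184 x \log{\left(x - 3 \right)} + 1014 x \log{\left(x - 2 \right)} + 85 x \log{\left(x^{2} + 4 \right)} - 70 x \operatorname{atan}{\left(\frac{x}{2} \right)} + 3552 \log{\left(x - 3 \right)} - 3042 \log{\left(x - 2 \right)} - 255 \log{\left(x^{2} + 4 \right)} + 210 \operatorname{atan}{\left(\frac{x}{2} \right)} - 1664}{2704 x - 8112} + C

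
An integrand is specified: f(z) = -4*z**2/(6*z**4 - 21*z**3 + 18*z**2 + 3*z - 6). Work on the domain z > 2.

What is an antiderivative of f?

Factor the denominator (3*(z - 2)*(z - 1)**2*(2*z + 1)) and decompose: f = 8/(135*(2*z + 1)) + 28/(27*(z - 1)) + 4/(9*(z - 1)**2) - 16/(15*(z - 2)); each piece integrates to a log, atan, or power term.
Check: d/dz[(-144*z*log(z - 2) + 140*z*log(z - 1) + 4*z*log(z + 1/2) + 144*log(z - 2) - 140*log(z - 1) - 4*log(z + 1/2) - 60)/(135*z - 135)] = -4*z**2/(6*z**4 - 21*z**3 + 18*z**2 + 3*z - 6) = f(z).

An antiderivative is F(z) = (-144*z*log(z - 2) + 140*z*log(z - 1) + 4*z*log(z + 1/2) + 144*log(z - 2) - 140*log(z - 1) - 4*log(z + 1/2) - 60)/(135*z - 135).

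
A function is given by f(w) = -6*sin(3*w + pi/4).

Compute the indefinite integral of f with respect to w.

F(w) = 2*cos(3*w + pi/4) + C

Any candidate F(w) must reproduce f(w) exactly when differentiated.
Check: d/dw[2*cos(3*w + pi/4)] = -6*sin(3*w + pi/4) = f(w).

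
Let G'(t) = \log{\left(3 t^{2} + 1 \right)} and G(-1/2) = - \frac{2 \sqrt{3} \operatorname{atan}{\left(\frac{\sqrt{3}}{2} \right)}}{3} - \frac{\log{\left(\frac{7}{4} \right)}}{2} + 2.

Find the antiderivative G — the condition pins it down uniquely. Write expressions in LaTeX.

G(t) = t \log{\left(3 t^{2} + 1 \right)} - 2 t + \frac{2 \sqrt{3} \operatorname{atan}{\left(\sqrt{3} t \right)}}{3} + 1

A candidate passes only if d/dt[G] lands on the given G'(t) exactly.
A general antiderivative is t \log{\left(3 t^{2} + 1 \right)} - 2 t + \frac{2 \sqrt{3} \operatorname{atan}{\left(\sqrt{3} t \right)}}{3} + C.
The condition gives C = - \frac{2 \sqrt{3} \operatorname{atan}{\left(\frac{\sqrt{3}}{2} \right)}}{3} - \frac{\log{\left(\frac{7}{4} \right)}}{2} + 2 - (- \frac{2 \sqrt{3} \operatorname{atan}{\left(\frac{\sqrt{3}}{2} \right)}}{3} - \frac{\log{\left(\frac{7}{4} \right)}}{2} + 1) = 1.
So G(t) = t \log{\left(3 t^{2} + 1 \right)} - 2 t + \frac{2 \sqrt{3} \operatorname{atan}{\left(\sqrt{3} t \right)}}{3} + 1.
Check: d/dt[t \log{\left(3 t^{2} + 1 \right)} - 2 t + \frac{2 \sqrt{3} \operatorname{atan}{\left(\sqrt{3} t \right)}}{3} + 1] = \log{\left(3 t^{2} + 1 \right)} = G'(t).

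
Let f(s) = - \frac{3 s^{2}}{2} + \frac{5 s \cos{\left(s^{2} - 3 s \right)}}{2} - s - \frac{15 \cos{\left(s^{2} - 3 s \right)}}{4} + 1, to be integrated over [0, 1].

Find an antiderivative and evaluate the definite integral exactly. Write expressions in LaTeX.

The integrand splits into summands that can be handled one at a time.
F(s) = \frac{- 2 s^{3} - 2 s^{2} + 4 s + 5 \sin{\left(s^{2} - 3 s \right)}}{4} is an antiderivative of f.
Check: d/ds[\frac{- 2 s^{3} - 2 s^{2} + 4 s + 5 \sin{\left(s^{2} - 3 s \right)}}{4}] = - \frac{3 s^{2}}{2} + \frac{5 s \cos{\left(s^{2} - 3 s \right)}}{2} - s - \frac{15 \cos{\left(s^{2} - 3 s \right)}}{4} + 1 = f(s).
F(1) = - \frac{5 \sin{\left(2 \right)}}{4}; F(0) = 0.
Integral = F(1) - F(0) = - \frac{5 \sin{\left(2 \right)}}{4}.

Antiderivative: F(s) = \frac{- 2 s^{3} - 2 s^{2} + 4 s + 5 \sin{\left(s^{2} - 3 s \right)}}{4}; value = - \frac{5 \sin{\left(2 \right)}}{4}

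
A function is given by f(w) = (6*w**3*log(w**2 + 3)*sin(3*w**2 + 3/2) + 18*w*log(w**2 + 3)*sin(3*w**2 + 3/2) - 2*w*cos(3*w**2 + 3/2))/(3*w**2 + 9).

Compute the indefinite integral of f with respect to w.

F(w) = -log(w**2 + 3)*cos(3*w**2 + 3/2)/3 + C

f has the shape u'v + uv' for u = -cos(3*w**2 + 3/2)/3 and v = log(w**2 + 3) — it is the derivative of the product u*v.
Check: d/dw[-log(w**2 + 3)*cos(3*w**2 + 3/2)/3] = (6*w**3*log(w**2 + 3)*sin(3*w**2 + 3/2) + 18*w*log(w**2 + 3)*sin(3*w**2 + 3/2) - 2*w*cos(3*w**2 + 3/2))/(3*w**2 + 9) = f(w).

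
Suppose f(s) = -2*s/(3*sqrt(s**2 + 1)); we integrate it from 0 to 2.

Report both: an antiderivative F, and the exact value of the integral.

The substitution u = s**2 + 1 works: f is exactly (dF/du)*(du/ds) for that inner function.
F(s) = -2*sqrt(s**2 + 1)/3 is an antiderivative of f.
Check: d/ds[-2*sqrt(s**2 + 1)/3] = -2*s/(3*sqrt(s**2 + 1)) = f(s).
F(2) = -2*sqrt(5)/3; F(0) = -2/3.
Integral = F(2) - F(0) = 2/3 - 2*sqrt(5)/3.

Antiderivative: F(s) = -2*sqrt(s**2 + 1)/3; value = 2/3 - 2*sqrt(5)/3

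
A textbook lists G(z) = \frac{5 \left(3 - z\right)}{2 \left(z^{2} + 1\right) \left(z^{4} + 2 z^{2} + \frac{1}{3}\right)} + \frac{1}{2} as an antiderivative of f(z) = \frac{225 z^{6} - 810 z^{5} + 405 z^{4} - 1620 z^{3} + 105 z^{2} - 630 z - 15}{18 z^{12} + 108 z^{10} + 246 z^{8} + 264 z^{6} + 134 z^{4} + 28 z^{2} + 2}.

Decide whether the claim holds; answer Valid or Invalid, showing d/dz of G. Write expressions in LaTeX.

Valid - differentiating G returns exactly f.

d/dz[G] = \frac{225 z^{6} - 810 z^{5} + 405 z^{4} - 1620 z^{3} + 105 z^{2} - 630 z - 15}{18 z^{12} + 108 z^{10} + 246 z^{8} + 264 z^{6} + 134 z^{4} + 28 z^{2} + 2}
This equals f(z) exactly, so the claim holds.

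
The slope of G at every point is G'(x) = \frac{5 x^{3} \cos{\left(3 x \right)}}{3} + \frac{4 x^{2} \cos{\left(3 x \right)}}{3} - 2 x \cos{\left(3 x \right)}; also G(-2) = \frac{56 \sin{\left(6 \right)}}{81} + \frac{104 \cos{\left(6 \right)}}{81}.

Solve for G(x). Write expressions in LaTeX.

Integrate term by term and add the pieces.
A general antiderivative is \frac{5 x^{3} \sin{\left(3 x \right)}}{9} + \frac{4 x^{2} \sin{\left(3 x \right)}}{9} + \frac{5 x^{2} \cos{\left(3 x \right)}}{9} - \frac{28 x \sin{\left(3 x \right)}}{27} + \frac{8 x \cos{\left(3 x \right)}}{27} - \frac{8 \sin{\left(3 x \right)}}{81} - \frac{28 \cos{\left(3 x \right)}}{81} + C.
The condition gives C = \frac{56 \sin{\left(6 \right)}}{81} + \frac{104 \cos{\left(6 \right)}}{81} - (\frac{56 \sin{\left(6 \right)}}{81} + \frac{104 \cos{\left(6 \right)}}{81}) = 0.
So G(x) = \frac{5 x^{3} \sin{\left(3 x \right)}}{9} + \frac{4 x^{2} \sin{\left(3 x \right)}}{9} + \frac{5 x^{2} \cos{\left(3 x \right)}}{9} - \frac{28 x \sin{\left(3 x \right)}}{27} + \frac{8 x \cos{\left(3 x \right)}}{27} - \frac{8 \sin{\left(3 x \right)}}{81} - \frac{28 \cos{\left(3 x \right)}}{81}.
Check: d/dx[\frac{5 x^{3} \sin{\left(3 x \right)}}{9} + \frac{4 x^{2} \sin{\left(3 x \right)}}{9} + \frac{5 x^{2} \cos{\left(3 x \right)}}{9} - \frac{28 x \sin{\left(3 x \right)}}{27} + \frac{8 x \cos{\left(3 x \right)}}{27} - \frac{8 \sin{\left(3 x \right)}}{81} - \frac{28 \cos{\left(3 x \right)}}{81}] = \frac{5 x^{3} \cos{\left(3 x \right)}}{3} + \frac{4 x^{2} \cos{\left(3 x \right)}}{3} - 2 x \cos{\left(3 x \right)} = G'(x).

G(x) = \frac{5 x^{3} \sin{\left(3 x \right)}}{9} + \frac{4 x^{2} \sin{\left(3 x \right)}}{9} + \frac{5 x^{2} \cos{\left(3 x \right)}}{9} - \frac{28 x \sin{\left(3 x \right)}}{27} + \frac{8 x \cos{\left(3 x \right)}}{27} - \frac{8 \sin{\left(3 x \right)}}{81} - \frac{28 \cos{\left(3 x \right)}}{81}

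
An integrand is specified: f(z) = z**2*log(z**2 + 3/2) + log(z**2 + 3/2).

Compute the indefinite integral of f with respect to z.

The integrand splits into summands that can be handled one at a time.
Check: d/dz[-2*z**3/9 - z + (z**3/3 + z)*log(z**2 + 3/2) + sqrt(6)*atan(sqrt(6)*z/3)/2] = z**2*log(z**2 + 3/2) + log(z**2 + 3/2) = f(z).

F(z) = -2*z**3/9 - z + (z**3/3 + z)*log(z**2 + 3/2) + sqrt(6)*atan(sqrt(6)*z/3)/2 + C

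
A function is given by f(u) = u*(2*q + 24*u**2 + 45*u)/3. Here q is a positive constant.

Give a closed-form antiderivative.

An antiderivative is F(u) = u**2*(q + 6*u**2 + 15*u)/3.

For F(u) to be correct the identity F'(u) - f(u) = 0 must hold.
Check: d/du[u**2*(q + 6*u**2 + 15*u)/3] = 2*q*u/3 + 8*u**3 + 15*u**2, which equals f(u).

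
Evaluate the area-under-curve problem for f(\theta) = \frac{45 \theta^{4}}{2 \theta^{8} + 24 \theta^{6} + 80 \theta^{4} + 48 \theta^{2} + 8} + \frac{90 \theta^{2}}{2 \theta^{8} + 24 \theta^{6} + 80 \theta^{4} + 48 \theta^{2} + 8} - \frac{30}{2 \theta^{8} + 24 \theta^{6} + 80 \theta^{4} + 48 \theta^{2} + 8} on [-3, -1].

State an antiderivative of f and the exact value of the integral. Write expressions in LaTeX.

f has the shape u'v + uv' for u = - \frac{5 \theta}{2} and v = \frac{1}{\frac{\theta^{4}}{3} + 2 \theta^{2} + \frac{2}{3}} — it is the derivative of the product u*v.
F(\theta) = - \frac{15 \theta}{2 \left(\theta^{4} + 6 \theta^{2} + 2\right)} is an antiderivative of f.
Check: d/d\theta[- \frac{15 \theta}{2 \left(\theta^{4} + 6 \theta^{2} + 2\right)}] = \frac{45 \theta^{4} + 90 \theta^{2} - 30}{2 \theta^{8} + 24 \theta^{6} + 80 \theta^{4} + 48 \theta^{2} + 8}, which equals f(\theta).
F(-1) = \frac{5}{6}; F(-3) = \frac{45}{274}.
Integral = F(-1) - F(-3) = \frac{275}{411}.

Antiderivative: F(\theta) = - \frac{15 \theta}{2 \left(\theta^{4} + 6 \theta^{2} + 2\right)}; value = \frac{275}{411}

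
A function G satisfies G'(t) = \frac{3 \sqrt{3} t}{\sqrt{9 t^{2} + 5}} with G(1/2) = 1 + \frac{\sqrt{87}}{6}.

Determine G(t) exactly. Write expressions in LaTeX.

G(t) = \frac{\sqrt{3} \sqrt{9 t^{2} + 5} + 3}{3}

G'(t) matches the chain-rule pattern g'(h)*h' with inner function h(t) = 3 t^{2} + \frac{5}{3}; substituting u = h(t) collapses the integral.
A general antiderivative is \sqrt{3 t^{2} + \frac{5}{3}} + C.
The condition gives C = 1 + \frac{\sqrt{87}}{6} - (\frac{\sqrt{87}}{6}) = 1.
So G(t) = \frac{\sqrt{3} \sqrt{9 t^{2} + 5} + 3}{3}.
Check: d/dt[\frac{\sqrt{3} \sqrt{9 t^{2} + 5} + 3}{3}] = \frac{3 \sqrt{3} t}{\sqrt{9 t^{2} + 5}} = G'(t).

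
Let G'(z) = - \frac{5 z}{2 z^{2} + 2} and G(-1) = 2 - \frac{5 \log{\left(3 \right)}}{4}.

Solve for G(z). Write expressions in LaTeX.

G'(z) matches the chain-rule pattern g'(h)*h' with inner function h(z) = \frac{3 z^{2}}{2} + \frac{3}{2}; substituting u = h(z) collapses the integral.
A general antiderivative is - \frac{5 \log{\left(\frac{3 z^{2}}{2} + \frac{3}{2} \right)}}{4} + C.
The condition gives C = 2 - \frac{5 \log{\left(3 \right)}}{4} - (- \frac{5 \log{\left(3 \right)}}{4}) = 2.
So G(z) = 2 - \frac{5 \log{\left(\frac{3 z^{2}}{2} + \frac{3}{2} \right)}}{4}.
Check: d/dz[2 - \frac{5 \log{\left(\frac{3 z^{2}}{2} + \frac{3}{2} \right)}}{4}] = - \frac{5 z}{2 z^{2} + 2} = G'(z).

G(z) = 2 - \frac{5 \log{\left(\frac{3 z^{2}}{2} + \frac{3}{2} \right)}}{4}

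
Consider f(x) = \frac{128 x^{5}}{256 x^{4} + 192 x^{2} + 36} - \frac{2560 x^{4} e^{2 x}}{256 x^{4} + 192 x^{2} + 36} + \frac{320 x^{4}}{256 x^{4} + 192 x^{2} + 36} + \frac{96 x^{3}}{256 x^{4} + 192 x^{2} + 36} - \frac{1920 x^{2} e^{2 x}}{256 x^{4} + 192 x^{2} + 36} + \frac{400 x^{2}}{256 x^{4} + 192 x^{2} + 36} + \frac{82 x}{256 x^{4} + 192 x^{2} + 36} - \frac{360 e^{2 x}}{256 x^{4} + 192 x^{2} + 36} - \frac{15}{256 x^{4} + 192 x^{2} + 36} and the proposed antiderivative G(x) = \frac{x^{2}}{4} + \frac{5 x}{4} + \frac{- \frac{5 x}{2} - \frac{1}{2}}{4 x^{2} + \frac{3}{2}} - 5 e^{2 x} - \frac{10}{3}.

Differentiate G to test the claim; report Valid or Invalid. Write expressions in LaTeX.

Valid: G'(x) = f(x).

d/dx[G] = \frac{128 x^{5} - 2560 x^{4} e^{2 x} + 320 x^{4} + 96 x^{3} - 1920 x^{2} e^{2 x} + 400 x^{2} + 82 x - 360 e^{2 x} - 15}{256 x^{4} + 192 x^{2} + 36}
This equals f(x) exactly, so the claim holds.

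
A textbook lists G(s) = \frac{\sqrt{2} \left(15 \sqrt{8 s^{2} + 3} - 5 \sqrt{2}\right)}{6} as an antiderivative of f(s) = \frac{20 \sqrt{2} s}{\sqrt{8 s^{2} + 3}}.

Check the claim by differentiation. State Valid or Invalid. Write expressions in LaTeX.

d/ds[G] = \frac{20 \sqrt{2} s}{\sqrt{8 s^{2} + 3}}
This equals f(s) exactly, so the claim holds.

Valid. The derivative of G reproduces f.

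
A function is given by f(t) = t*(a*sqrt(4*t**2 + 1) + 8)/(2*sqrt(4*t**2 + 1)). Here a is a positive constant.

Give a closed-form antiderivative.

Since d/dt undoes antidifferentiation here, F'(t) = f(t) is required of F(t).
Check: d/dt[(a*t**2 + 4*sqrt(4*t**2 + 1))/4] = (a*t*sqrt(4*t**2 + 1) + 8*t)/(2*sqrt(4*t**2 + 1)), which equals f(t).

An antiderivative is F(t) = (a*t**2 + 4*sqrt(4*t**2 + 1))/4.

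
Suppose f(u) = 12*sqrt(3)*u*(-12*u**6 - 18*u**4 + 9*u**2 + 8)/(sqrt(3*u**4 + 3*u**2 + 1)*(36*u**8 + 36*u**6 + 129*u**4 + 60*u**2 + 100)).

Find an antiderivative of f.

f has the shape v'r + vr' for v = 2*sqrt(u**4 + u**2 + 1/3) and r = 1/(u**4 + u**2/2 + 5/3) — it is the derivative of the product v*r.
Check: d/du[4*sqrt(3)*sqrt(3*u**4 + 3*u**2 + 1)/(6*u**4 + 3*u**2 + 10)] = (-144*sqrt(3)*u**7 - 216*sqrt(3)*u**5 + 108*sqrt(3)*u**3 + 96*sqrt(3)*u)/(36*u**8*sqrt(3*u**4 + 3*u**2 + 1) + 36*u**6*sqrt(3*u**4 + 3*u**2 + 1) + 129*u**4*sqrt(3*u**4 + 3*u**2 + 1) + 60*u**2*sqrt(3*u**4 + 3*u**2 + 1) + 100*sqrt(3*u**4 + 3*u**2 + 1)), which equals f(u).

An antiderivative is F(u) = 4*sqrt(3)*sqrt(3*u**4 + 3*u**2 + 1)/(6*u**4 + 3*u**2 + 10).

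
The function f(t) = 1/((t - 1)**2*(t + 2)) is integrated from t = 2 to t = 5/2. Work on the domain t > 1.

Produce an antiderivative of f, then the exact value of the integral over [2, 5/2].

Antiderivative: F(t) = (-(t - 1)*log(t - 1) + (t - 1)*log(t + 2) - 3)/(9*(t - 1)); value = -log(4)/9 - log(3/2)/9 + 1/9 + log(9/2)/9

The denominator factors as (t - 1)**2*(t + 2); partial fractions split f into directly integrable pieces: 1/(9*(t + 2)) - 1/(9*(t - 1)) + 1/(3*(t - 1)**2).
F(t) = (-(t - 1)*log(t - 1) + (t - 1)*log(t + 2) - 3)/(9*(t - 1)) is an antiderivative of f.
Check: d/dt[(-(t - 1)*log(t - 1) + (t - 1)*log(t + 2) - 3)/(9*(t - 1))] = 1/(t**3 - 3*t + 2), which equals f(t).
F(5/2) = -2/9 - log(3/2)/9 + log(9/2)/9; F(2) = -1/3 + log(4)/9.
Integral = F(5/2) - F(2) = -log(4)/9 - log(3/2)/9 + 1/9 + log(9/2)/9.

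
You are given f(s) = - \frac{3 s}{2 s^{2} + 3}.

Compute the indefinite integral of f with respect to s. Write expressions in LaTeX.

The substitution u = 2 s^{2} + 3 works: f is exactly (dF/du)*(du/ds) for that inner function.
Check: d/ds[- \frac{3 \log{\left(2 s^{2} + 3 \right)}}{4}] = - \frac{3 s}{2 s^{2} + 3} = f(s).

F(s) = - \frac{3 \log{\left(2 s^{2} + 3 \right)}}{4} + C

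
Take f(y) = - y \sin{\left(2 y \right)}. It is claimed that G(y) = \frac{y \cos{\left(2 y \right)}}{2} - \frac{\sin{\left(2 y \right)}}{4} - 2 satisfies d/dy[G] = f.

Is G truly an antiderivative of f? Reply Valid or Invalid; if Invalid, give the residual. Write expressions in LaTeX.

d/dy[G] = - y \sin{\left(2 y \right)}
This equals f(y) exactly, so the claim holds.

Valid: G'(y) = f(y).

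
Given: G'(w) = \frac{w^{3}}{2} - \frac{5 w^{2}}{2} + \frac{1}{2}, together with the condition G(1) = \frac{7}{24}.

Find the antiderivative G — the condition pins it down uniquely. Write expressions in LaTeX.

G(w) = \frac{3 w^{4} - 20 w^{3} + 12 w + 12}{24}

Integrate term by term and add the pieces.
A general antiderivative is \frac{w^{4}}{8} - \frac{5 w^{3}}{6} + \frac{w}{2} + C.
The condition gives C = \frac{7}{24} - (- \frac{5}{24}) = \frac{1}{2}.
So G(w) = \frac{3 w^{4} - 20 w^{3} + 12 w + 12}{24}.
Check: d/dw[\frac{3 w^{4} - 20 w^{3} + 12 w + 12}{24}] = \frac{w^{3}}{2} - \frac{5 w^{2}}{2} + \frac{1}{2} = G'(w).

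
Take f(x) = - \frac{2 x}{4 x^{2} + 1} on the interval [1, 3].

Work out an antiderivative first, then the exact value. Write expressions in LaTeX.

Antiderivative: F(x) = - \frac{\log{\left(4 x^{2} + 1 \right)}}{4}; value = - \frac{\log{\left(37 \right)}}{4} + \frac{\log{\left(5 \right)}}{4}

The substitution u = 4 x^{2} + 1 works: f is exactly (dF/du)*(du/dx) for that inner function.
F(x) = - \frac{\log{\left(4 x^{2} + 1 \right)}}{4} is an antiderivative of f.
Check: d/dx[- \frac{\log{\left(4 x^{2} + 1 \right)}}{4}] = - \frac{2 x}{4 x^{2} + 1} = f(x).
F(3) = - \frac{\log{\left(37 \right)}}{4}; F(1) = - \frac{\log{\left(5 \right)}}{4}.
Integral = F(3) - F(1) = - \frac{\log{\left(37 \right)}}{4} + \frac{\log{\left(5 \right)}}{4}.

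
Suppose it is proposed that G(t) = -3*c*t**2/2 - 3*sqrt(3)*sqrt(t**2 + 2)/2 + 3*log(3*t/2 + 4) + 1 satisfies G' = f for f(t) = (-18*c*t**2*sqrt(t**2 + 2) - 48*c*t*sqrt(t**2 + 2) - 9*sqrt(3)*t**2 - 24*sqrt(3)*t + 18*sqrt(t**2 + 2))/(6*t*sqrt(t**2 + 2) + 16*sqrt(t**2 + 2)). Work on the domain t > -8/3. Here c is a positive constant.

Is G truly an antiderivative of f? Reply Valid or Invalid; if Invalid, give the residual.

d/dt[G] = (-18*c*t**2*sqrt(t**2 + 2) - 48*c*t*sqrt(t**2 + 2) - 9*sqrt(3)*t**2 - 24*sqrt(3)*t + 18*sqrt(t**2 + 2))/(6*t*sqrt(t**2 + 2) + 16*sqrt(t**2 + 2))
This equals f(t) exactly, so the claim holds.

Valid: G'(t) = f(t).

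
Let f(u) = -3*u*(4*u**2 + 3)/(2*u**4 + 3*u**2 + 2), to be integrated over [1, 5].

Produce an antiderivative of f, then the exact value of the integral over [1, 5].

Antiderivative: F(u) = -3*log(u**4 + 3*u**2/2 + 1)/2; value = -3*log(1327/2)/2 + 3*log(7/2)/2

The substitution w = u**4 + 3*u**2/2 + 1 works: f is exactly (dF/dw)*(dw/du) for that inner function.
F(u) = -3*log(u**4 + 3*u**2/2 + 1)/2 is an antiderivative of f.
Check: d/du[-3*log(u**4 + 3*u**2/2 + 1)/2] = (-12*u**3 - 9*u)/(2*u**4 + 3*u**2 + 2), which equals f(u).
F(5) = -3*log(1327/2)/2; F(1) = -3*log(7/2)/2.
Integral = F(5) - F(1) = -3*log(1327/2)/2 + 3*log(7/2)/2.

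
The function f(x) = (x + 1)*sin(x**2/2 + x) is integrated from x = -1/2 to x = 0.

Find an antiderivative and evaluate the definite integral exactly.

Antiderivative: F(x) = -cos(x**2/2 + x); value = -1 + cos(3/8)

The substitution u = x**2/2 + x works: f is exactly (dF/du)*(du/dx) for that inner function.
F(x) = -cos(x**2/2 + x) is an antiderivative of f.
Check: d/dx[-cos(x**2/2 + x)] = x*sin(x**2/2 + x) + sin(x**2/2 + x), which equals f(x).
F(0) = -1; F(-1/2) = -cos(3/8).
Integral = F(0) - F(-1/2) = -1 + cos(3/8).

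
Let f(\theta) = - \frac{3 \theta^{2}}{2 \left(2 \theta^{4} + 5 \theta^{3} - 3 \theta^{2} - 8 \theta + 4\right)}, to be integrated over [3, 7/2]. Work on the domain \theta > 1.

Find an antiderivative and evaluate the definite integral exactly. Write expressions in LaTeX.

Antiderivative: F(\theta) = - \frac{\log{\left(\theta - 1 \right)}}{6} + \frac{3 \log{\left(\theta - \frac{1}{2} \right)}}{50} + \frac{8 \log{\left(\theta + 2 \right)}}{75} + \frac{6}{15 \theta + 30}; value = - \frac{17 \log{\left(\frac{5}{2} \right)}}{75} - \frac{8 \log{\left(5 \right)}}{75} - \frac{2}{275} + \frac{3 \log{\left(3 \right)}}{50} + \frac{\log{\left(2 \right)}}{6} + \frac{8 \log{\left(\frac{11}{2} \right)}}{75}

The denominator factors as 2 \left(\theta - 1\right) \left(\theta + 2\right)^{2} \left(2 \theta - 1\right); partial fractions split f into directly integrable pieces: \frac{3}{25 \left(2 \theta - 1\right)} + \frac{8}{75 \left(\theta + 2\right)} - \frac{2}{5 \left(\theta + 2\right)^{2}} - \frac{1}{6 \left(\theta - 1\right)}.
F(\theta) = - \frac{\log{\left(\theta - 1 \right)}}{6} + \frac{3 \log{\left(\theta - \frac{1}{2} \right)}}{50} + \frac{8 \log{\left(\theta + 2 \right)}}{75} + \frac{6}{15 \theta + 30} is an antiderivative of f.
Check: d/d\theta[- \frac{\log{\left(\theta - 1 \right)}}{6} + \frac{3 \log{\left(\theta - \frac{1}{2} \right)}}{50} + \frac{8 \log{\left(\theta + 2 \right)}}{75} + \frac{6}{15 \theta + 30}] = - \frac{3 \theta^{2}}{4 \theta^{4} + 10 \theta^{3} - 6 \theta^{2} - 16 \theta + 8}, which equals f(\theta).
F(7/2) = - \frac{\log{\left(\frac{5}{2} \right)}}{6} + \frac{3 \log{\left(3 \right)}}{50} + \frac{4}{55} + \frac{8 \log{\left(\frac{11}{2} \right)}}{75}; F(3) = - \frac{\log{\left(2 \right)}}{6} + \frac{3 \log{\left(\frac{5}{2} \right)}}{50} + \frac{2}{25} + \frac{8 \log{\left(5 \right)}}{75}.
Integral = F(7/2) - F(3) = - \frac{17 \log{\left(\frac{5}{2} \right)}}{75} - \frac{8 \log{\left(5 \right)}}{75} - \frac{2}{275} + \frac{3 \log{\left(3 \right)}}{50} + \frac{\log{\left(2 \right)}}{6} + \frac{8 \log{\left(\frac{11}{2} \right)}}{75}.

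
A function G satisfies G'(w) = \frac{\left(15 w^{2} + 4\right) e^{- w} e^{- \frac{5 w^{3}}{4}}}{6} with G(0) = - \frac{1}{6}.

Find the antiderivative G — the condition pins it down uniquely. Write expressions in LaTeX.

G(w) = \frac{3 - 4 e^{- \frac{5 w^{3}}{4} - w}}{6}

The substitution u = - \frac{5 w^{3}}{4} - w works: G'(w) is exactly (dG/du)*(du/dw) for that inner function.
A general antiderivative is - \frac{2 e^{- \frac{5 w^{3}}{4} - w}}{3} + C.
The condition gives C = - \frac{1}{6} - (- \frac{2}{3}) = \frac{1}{2}.
So G(w) = \frac{3 - 4 e^{- \frac{5 w^{3}}{4} - w}}{6}.
Check: d/dw[\frac{3 - 4 e^{- \frac{5 w^{3}}{4} - w}}{6}] = \frac{\left(15 w^{2} + 4\right) e^{- w} e^{- \frac{5 w^{3}}{4}}}{6} = G'(w).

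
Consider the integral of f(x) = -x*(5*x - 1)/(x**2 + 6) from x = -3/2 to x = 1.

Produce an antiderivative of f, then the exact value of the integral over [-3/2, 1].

An antiderivative F(x) passes only if d/dx[F] lands on f(x) exactly.
F(x) = -5*x + log(x**2 + 6)/2 + 5*sqrt(6)*atan(sqrt(6)*x/6) is an antiderivative of f.
Check: d/dx[-5*x + log(x**2 + 6)/2 + 5*sqrt(6)*atan(sqrt(6)*x/6)] = (-5*x**2 + x)/(x**2 + 6), which equals f(x).
F(1) = -5 + log(7)/2 + 5*sqrt(6)*atan(sqrt(6)/6); F(-3/2) = -5*sqrt(6)*atan(sqrt(6)/4) + log(33/4)/2 + 15/2.
Integral = F(1) - F(-3/2) = -25/2 - log(33/4)/2 + log(7)/2 + 5*sqrt(6)*atan(sqrt(6)/6) + 5*sqrt(6)*atan(sqrt(6)/4).

Antiderivative: F(x) = -5*x + log(x**2 + 6)/2 + 5*sqrt(6)*atan(sqrt(6)*x/6); value = -25/2 - log(33/4)/2 + log(7)/2 + 5*sqrt(6)*atan(sqrt(6)/6) + 5*sqrt(6)*atan(sqrt(6)/4)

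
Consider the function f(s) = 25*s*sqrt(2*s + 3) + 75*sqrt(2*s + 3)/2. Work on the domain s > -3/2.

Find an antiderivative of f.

The integrand splits into summands that can be handled one at a time.
Check: d/ds[10*s**2*sqrt(2*s + 3) + 30*s*sqrt(2*s + 3) + 45*sqrt(2*s + 3)/2] = (100*s**2 + 300*s + 225)/(2*sqrt(2*s + 3)), which equals f(s).

An antiderivative is F(s) = 10*s**2*sqrt(2*s + 3) + 30*s*sqrt(2*s + 3) + 45*sqrt(2*s + 3)/2.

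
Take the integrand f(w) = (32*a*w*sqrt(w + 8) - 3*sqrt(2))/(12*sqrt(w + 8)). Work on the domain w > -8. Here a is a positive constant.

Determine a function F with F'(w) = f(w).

Differentiate the proposed F(w) back; it has to land on f(w) exactly.
Check: d/dw[(8*a*w**2 - 3*sqrt(2)*sqrt(w + 8))/6] = (32*a*w*sqrt(w + 8) - 3*sqrt(2))/(12*sqrt(w + 8)) = f(w).

An antiderivative is F(w) = (8*a*w**2 - 3*sqrt(2)*sqrt(w + 8))/6.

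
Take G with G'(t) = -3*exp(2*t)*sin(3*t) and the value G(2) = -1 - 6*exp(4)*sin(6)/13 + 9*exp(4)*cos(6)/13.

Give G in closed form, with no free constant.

The proposed G(t) is checked by its d/dt: the result must match the given G'(t).
A general antiderivative is -6*exp(2*t)*sin(3*t)/13 + 9*exp(2*t)*cos(3*t)/13 + C.
The condition gives C = -1 - 6*exp(4)*sin(6)/13 + 9*exp(4)*cos(6)/13 - (-6*exp(4)*sin(6)/13 + 9*exp(4)*cos(6)/13) = -1.
So G(t) = -6*exp(2*t)*sin(3*t)/13 + 9*exp(2*t)*cos(3*t)/13 - 1.
Check: d/dt[-6*exp(2*t)*sin(3*t)/13 + 9*exp(2*t)*cos(3*t)/13 - 1] = -3*exp(2*t)*sin(3*t) = G'(t).

G(t) = -6*exp(2*t)*sin(3*t)/13 + 9*exp(2*t)*cos(3*t)/13 - 1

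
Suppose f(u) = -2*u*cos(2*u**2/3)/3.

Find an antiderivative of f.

An antiderivative is F(u) = -sin(2*u**2/3)/2.

The substitution w = 2*u**2/3 works: f is exactly (dF/dw)*(dw/du) for that inner function.
Check: d/du[-sin(2*u**2/3)/2] = -2*u*cos(2*u**2/3)/3 = f(u).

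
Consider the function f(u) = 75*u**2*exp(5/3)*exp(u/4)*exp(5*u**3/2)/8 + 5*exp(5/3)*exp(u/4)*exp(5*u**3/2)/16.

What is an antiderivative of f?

f matches the chain-rule pattern g'(h)*h' with inner function h(u) = 5*u**3/2 + u/4 + 5/3; substituting w = h(u) collapses the integral.
Check: d/du[5*exp(5/3)*exp(u/4)*exp(5*u**3/2)/4] = 75*u**2*exp(5/3)*exp(u/4)*exp(5*u**3/2)/8 + 5*exp(5/3)*exp(u/4)*exp(5*u**3/2)/16 = f(u).

An antiderivative is F(u) = 5*exp(5/3)*exp(u/4)*exp(5*u**3/2)/4.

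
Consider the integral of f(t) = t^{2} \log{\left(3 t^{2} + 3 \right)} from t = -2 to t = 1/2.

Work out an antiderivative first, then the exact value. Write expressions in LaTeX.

Any candidate F(t) must reproduce f(t) exactly when differentiated.
F(t) = \frac{t^{3} \log{\left(3 t^{2} + 3 \right)}}{3} - \frac{2 t^{3}}{9} + \frac{2 t}{3} - \frac{2 \operatorname{atan}{\left(t \right)}}{3} is an antiderivative of f.
Check: d/dt[\frac{t^{3} \log{\left(3 t^{2} + 3 \right)}}{3} - \frac{2 t^{3}}{9} + \frac{2 t}{3} - \frac{2 \operatorname{atan}{\left(t \right)}}{3}] = t^{2} \log{\left(t^{2} + 1 \right)} + t^{2} \log{\left(3 \right)}, which equals f(t).
F(1/2) = - \frac{2 \operatorname{atan}{\left(\frac{1}{2} \right)}}{3} + \frac{\log{\left(\frac{15}{4} \right)}}{24} + \frac{11}{36}; F(-2) = - \frac{8 \log{\left(15 \right)}}{3} + \frac{4}{9} + \frac{2 \operatorname{atan}{\left(2 \right)}}{3}.
Integral = F(1/2) - F(-2) = - \frac{2 \operatorname{atan}{\left(2 \right)}}{3} - \frac{2 \operatorname{atan}{\left(\frac{1}{2} \right)}}{3} - \frac{5}{36} + \frac{\log{\left(\frac{15}{4} \right)}}{24} + \frac{8 \log{\left(15 \right)}}{3}.

Antiderivative: F(t) = \frac{t^{3} \log{\left(3 t^{2} + 3 \right)}}{3} - \frac{2 t^{3}}{9} + \frac{2 t}{3} - \frac{2 \operatorname{atan}{\left(t \right)}}{3}; value = - \frac{2 \operatorname{atan}{\left(2 \right)}}{3} - \frac{2 \operatorname{atan}{\left(\frac{1}{2} \right)}}{3} - \frac{5}{36} + \frac{\log{\left(\frac{15}{4} \right)}}{24} + \frac{8 \log{\left(15 \right)}}{3}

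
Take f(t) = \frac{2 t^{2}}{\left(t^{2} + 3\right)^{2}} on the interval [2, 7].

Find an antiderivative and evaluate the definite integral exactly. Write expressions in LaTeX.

Antiderivative: F(t) = - \frac{2 t}{2 t^{2} + 6} + \frac{\sqrt{3} \operatorname{atan}{\left(\frac{\sqrt{3} t}{3} \right)}}{3}; value = - \frac{\sqrt{3} \operatorname{atan}{\left(\frac{2 \sqrt{3}}{3} \right)}}{3} + \frac{55}{364} + \frac{\sqrt{3} \operatorname{atan}{\left(\frac{7 \sqrt{3}}{3} \right)}}{3}

Differentiate the proposed F(t) back; it has to land on f(t) exactly.
F(t) = - \frac{2 t}{2 t^{2} + 6} + \frac{\sqrt{3} \operatorname{atan}{\left(\frac{\sqrt{3} t}{3} \right)}}{3} is an antiderivative of f.
Check: d/dt[- \frac{2 t}{2 t^{2} + 6} + \frac{\sqrt{3} \operatorname{atan}{\left(\frac{\sqrt{3} t}{3} \right)}}{3}] = \frac{2 t^{2}}{t^{4} + 6 t^{2} + 9}, which equals f(t).
F(7) = - \frac{7}{52} + \frac{\sqrt{3} \operatorname{atan}{\left(\frac{7 \sqrt{3}}{3} \right)}}{3}; F(2) = - \frac{2}{7} + \frac{\sqrt{3} \operatorname{atan}{\left(\frac{2 \sqrt{3}}{3} \right)}}{3}.
Integral = F(7) - F(2) = - \frac{\sqrt{3} \operatorname{atan}{\left(\frac{2 \sqrt{3}}{3} \right)}}{3} + \frac{55}{364} + \frac{\sqrt{3} \operatorname{atan}{\left(\frac{7 \sqrt{3}}{3} \right)}}{3}.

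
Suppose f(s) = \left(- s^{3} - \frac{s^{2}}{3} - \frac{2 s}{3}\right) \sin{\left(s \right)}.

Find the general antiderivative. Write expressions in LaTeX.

Any candidate F(s) must reproduce f(s) exactly when differentiated.
Check: d/ds[\frac{3 s^{3} \cos{\left(s \right)} - 9 s^{2} \sin{\left(s \right)} + s^{2} \cos{\left(s \right)} - 2 s \sin{\left(s \right)} - 16 s \cos{\left(s \right)} + 16 \sin{\left(s \right)} - 2 \cos{\left(s \right)}}{3}] = - s^{3} \sin{\left(s \right)} - \frac{s^{2} \sin{\left(s \right)}}{3} - \frac{2 s \sin{\left(s \right)}}{3}, which equals f(s).

F(s) = \frac{3 s^{3} \cos{\left(s \right)} - 9 s^{2} \sin{\left(s \right)} + s^{2} \cos{\left(s \right)} - 2 s \sin{\left(s \right)} - 16 s \cos{\left(s \right)} + 16 \sin{\left(s \right)} - 2 \cos{\left(s \right)}}{3} + C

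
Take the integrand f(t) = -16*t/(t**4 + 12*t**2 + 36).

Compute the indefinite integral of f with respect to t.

f matches the chain-rule pattern g'(h)*h' with inner function h(t) = t**2/2 + 3; substituting u = h(t) collapses the integral.
Check: d/dt[4/(t**2/2 + 3)] = -16*t/(t**4 + 12*t**2 + 36) = f(t).

F(t) = 4/(t**2/2 + 3) + C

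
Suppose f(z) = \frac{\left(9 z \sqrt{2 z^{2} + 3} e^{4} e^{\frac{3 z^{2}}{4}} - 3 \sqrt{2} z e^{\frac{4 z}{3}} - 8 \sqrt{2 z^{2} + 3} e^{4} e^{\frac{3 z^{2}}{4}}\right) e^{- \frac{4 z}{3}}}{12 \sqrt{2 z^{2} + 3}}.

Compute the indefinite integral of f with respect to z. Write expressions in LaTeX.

F(z) = - \frac{\sqrt{z^{2} + \frac{3}{2}}}{4} + \frac{e^{\frac{3 z^{2}}{4} - \frac{4 z}{3} + 4}}{2} + C

Since d/dz undoes antidifferentiation here, F'(z) = f(z) is required of F(z).
Check: d/dz[- \frac{\sqrt{z^{2} + \frac{3}{2}}}{4} + \frac{e^{\frac{3 z^{2}}{4} - \frac{4 z}{3} + 4}}{2}] = \frac{9 z \sqrt{2 z^{2} + 3} e^{4} e^{- \frac{4 z}{3}} e^{\frac{3 z^{2}}{4}} - 3 \sqrt{2} z - 8 \sqrt{2 z^{2} + 3} e^{4} e^{- \frac{4 z}{3}} e^{\frac{3 z^{2}}{4}}}{12 \sqrt{2 z^{2} + 3}}, which equals f(z).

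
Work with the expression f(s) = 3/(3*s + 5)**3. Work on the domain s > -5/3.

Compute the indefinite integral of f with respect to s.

F(s) = -1/(2*(3*s + 5)**2) + C

An antiderivative F(s) passes only if d/ds[F] lands on f(s) exactly.
Check: d/ds[-1/(2*(3*s + 5)**2)] = 3/(27*s**3 + 135*s**2 + 225*s + 125), which equals f(s).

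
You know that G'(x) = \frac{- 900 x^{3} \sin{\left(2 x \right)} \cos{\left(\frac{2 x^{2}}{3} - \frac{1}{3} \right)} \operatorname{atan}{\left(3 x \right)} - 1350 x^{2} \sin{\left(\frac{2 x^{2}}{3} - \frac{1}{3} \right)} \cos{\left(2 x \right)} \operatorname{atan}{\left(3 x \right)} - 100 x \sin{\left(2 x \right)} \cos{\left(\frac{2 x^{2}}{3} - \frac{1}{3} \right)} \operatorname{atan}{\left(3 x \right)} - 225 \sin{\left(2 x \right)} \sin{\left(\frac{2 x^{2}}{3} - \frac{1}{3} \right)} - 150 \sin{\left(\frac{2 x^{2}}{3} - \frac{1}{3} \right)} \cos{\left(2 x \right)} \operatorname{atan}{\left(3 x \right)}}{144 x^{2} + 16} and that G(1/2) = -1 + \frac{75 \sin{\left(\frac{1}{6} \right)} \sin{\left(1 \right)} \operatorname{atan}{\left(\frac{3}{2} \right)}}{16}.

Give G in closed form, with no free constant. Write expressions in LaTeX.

G(x) = - \frac{75 \sin{\left(2 x \right)} \sin{\left(\frac{2 x^{2}}{3} - \frac{1}{3} \right)} \operatorname{atan}{\left(3 x \right)}}{16} - 1

A candidate passes only if d/dx[G] lands on the given G'(x) exactly.
A general antiderivative is - \frac{75 \sin{\left(2 x \right)} \sin{\left(\frac{2 x^{2}}{3} - \frac{1}{3} \right)} \operatorname{atan}{\left(3 x \right)}}{16} + C.
The condition gives C = -1 + \frac{75 \sin{\left(\frac{1}{6} \right)} \sin{\left(1 \right)} \operatorname{atan}{\left(\frac{3}{2} \right)}}{16} - (\frac{75 \sin{\left(\frac{1}{6} \right)} \sin{\left(1 \right)} \operatorname{atan}{\left(\frac{3}{2} \right)}}{16}) = -1.
So G(x) = - \frac{75 \sin{\left(2 x \right)} \sin{\left(\frac{2 x^{2}}{3} - \frac{1}{3} \right)} \operatorname{atan}{\left(3 x \right)}}{16} - 1.
Check: d/dx[- \frac{75 \sin{\left(2 x \right)} \sin{\left(\frac{2 x^{2}}{3} - \frac{1}{3} \right)} \operatorname{atan}{\left(3 x \right)}}{16} - 1] = \frac{- 900 x^{3} \sin{\left(2 x \right)} \cos{\left(\frac{2 x^{2}}{3} - \frac{1}{3} \right)} \operatorname{atan}{\left(3 x \right)} - 1350 x^{2} \sin{\left(\frac{2 x^{2}}{3} - \frac{1}{3} \right)} \cos{\left(2 x \right)} \operatorname{atan}{\left(3 x \right)} - 100 x \sin{\left(2 x \right)} \cos{\left(\frac{2 x^{2}}{3} - \frac{1}{3} \right)} \operatorname{atan}{\left(3 x \right)} - 225 \sin{\left(2 x \right)} \sin{\left(\frac{2 x^{2}}{3} - \frac{1}{3} \right)} - 150 \sin{\left(\frac{2 x^{2}}{3} - \frac{1}{3} \right)} \cos{\left(2 x \right)} \operatorname{atan}{\left(3 x \right)}}{144 x^{2} + 16} = G'(x).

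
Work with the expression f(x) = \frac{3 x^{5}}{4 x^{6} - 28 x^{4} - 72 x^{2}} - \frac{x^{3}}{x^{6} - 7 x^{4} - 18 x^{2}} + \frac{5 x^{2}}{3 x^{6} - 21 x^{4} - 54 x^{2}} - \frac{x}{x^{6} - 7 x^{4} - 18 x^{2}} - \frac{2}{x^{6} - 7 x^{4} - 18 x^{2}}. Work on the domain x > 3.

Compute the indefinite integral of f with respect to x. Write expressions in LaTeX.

F(x) = \frac{132 x \log{\left(x \right)} + 661 x \log{\left(x - 3 \right)} + 557 x \log{\left(x + 3 \right)} + 216 x \log{\left(x^{2} + 2 \right)} - 288 \sqrt{2} x \operatorname{atan}{\left(\frac{\sqrt{2} x}{2} \right)} - 264}{2376 x} + C

Factor the denominator (12 x^{2} \left(x - 3\right) \left(x + 3\right) \left(x^{2} + 2\right)) and decompose: f = \frac{2 \left(3 x - 4\right)}{33 \left(x^{2} + 2\right)} + \frac{557}{2376 \left(x + 3\right)} + \frac{661}{2376 \left(x - 3\right)} + \frac{1}{18 x} + \frac{1}{9 x^{2}}; each piece integrates to a log, atan, or power term.
Check: d/dx[\frac{132 x \log{\left(x \right)} + 661 x \log{\left(x - 3 \right)} + 557 x \log{\left(x + 3 \right)} + 216 x \log{\left(x^{2} + 2 \right)} - 288 \sqrt{2} x \operatorname{atan}{\left(\frac{\sqrt{2} x}{2} \right)} - 264}{2376 x}] = \frac{9 x^{5} - 12 x^{3} + 20 x^{2} - 12 x - 24}{12 x^{6} - 84 x^{4} - 216 x^{2}}, which equals f(x).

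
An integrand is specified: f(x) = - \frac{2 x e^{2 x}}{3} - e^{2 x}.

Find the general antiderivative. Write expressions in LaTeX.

F(x) = \frac{\left(- x - 1\right) e^{2 x}}{3} + C

Recognize the product-rule pattern: f = u'v + uv' with u = - \frac{x}{3} - \frac{1}{3}, v = e^{2 x}, so integration by parts undoes it.
Check: d/dx[\frac{\left(- x - 1\right) e^{2 x}}{3}] = - \frac{2 x e^{2 x}}{3} - e^{2 x} = f(x).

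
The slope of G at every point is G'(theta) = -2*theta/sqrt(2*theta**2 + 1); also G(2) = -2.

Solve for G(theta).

G(theta) = 1 - sqrt(2*theta**2 + 1)

The substitution u = 2*theta**2 + 1 works: G'(theta) is exactly (dG/du)*(du/dtheta) for that inner function.
A general antiderivative is -sqrt(2*theta**2 + 1) + C.
The condition gives C = -2 - (-3) = 1.
So G(theta) = 1 - sqrt(2*theta**2 + 1).
Check: d/dtheta[1 - sqrt(2*theta**2 + 1)] = -2*theta/sqrt(2*theta**2 + 1) = G'(theta).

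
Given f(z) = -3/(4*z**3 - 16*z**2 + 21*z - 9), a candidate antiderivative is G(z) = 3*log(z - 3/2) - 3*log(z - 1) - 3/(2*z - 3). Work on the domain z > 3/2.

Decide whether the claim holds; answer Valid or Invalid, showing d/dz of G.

Invalid: d/dz[G] - f = 12/(4*z**2 - 12*z + 9), which is not 0.

d/dz[G] = (12*z - 15)/(4*z**3 - 16*z**2 + 21*z - 9)
d/dz[G] - f(z) = 12/(4*z**2 - 12*z + 9) != 0.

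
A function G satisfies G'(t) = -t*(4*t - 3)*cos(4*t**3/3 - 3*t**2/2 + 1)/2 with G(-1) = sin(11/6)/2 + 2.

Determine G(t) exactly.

G(t) = 2 - sin(4*t**3/3 - 3*t**2/2 + 1)/2

The substitution u = 4*t**3/3 - 3*t**2/2 + 1 works: G'(t) is exactly (dG/du)*(du/dt) for that inner function.
A general antiderivative is -sin(4*t**3/3 - 3*t**2/2 + 1)/2 + C.
The condition gives C = sin(11/6)/2 + 2 - (sin(11/6)/2) = 2.
So G(t) = 2 - sin(4*t**3/3 - 3*t**2/2 + 1)/2.
Check: d/dt[2 - sin(4*t**3/3 - 3*t**2/2 + 1)/2] = -2*t**2*cos(4*t**3/3 - 3*t**2/2 + 1) + 3*t*cos(4*t**3/3 - 3*t**2/2 + 1)/2, which equals G'(t).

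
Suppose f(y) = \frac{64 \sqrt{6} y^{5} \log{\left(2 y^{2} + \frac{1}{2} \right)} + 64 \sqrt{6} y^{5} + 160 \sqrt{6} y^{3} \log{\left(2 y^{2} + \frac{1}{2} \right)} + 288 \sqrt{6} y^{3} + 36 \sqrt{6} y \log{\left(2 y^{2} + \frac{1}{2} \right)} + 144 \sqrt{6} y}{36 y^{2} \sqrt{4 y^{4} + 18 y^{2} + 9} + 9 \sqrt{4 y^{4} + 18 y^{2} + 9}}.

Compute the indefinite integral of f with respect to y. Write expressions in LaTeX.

f has the shape u'v + uv' for u = \frac{4 \sqrt{\frac{2 y^{4}}{3} + 3 y^{2} + \frac{3}{2}}}{3} and v = \log{\left(2 y^{2} + \frac{1}{2} \right)} — it is the derivative of the product u*v.
Check: d/dy[\frac{4 \sqrt{\frac{2 y^{4}}{3} + 3 y^{2} + \frac{3}{2}} \log{\left(2 y^{2} + \frac{1}{2} \right)}}{3}] = \frac{128 y^{5} \log{\left(2 y^{2} + \frac{1}{2} \right)} + 128 y^{5} + 320 y^{3} \log{\left(2 y^{2} + \frac{1}{2} \right)} + 576 y^{3} + 72 y \log{\left(2 y^{2} + \frac{1}{2} \right)} + 288 y}{12 \sqrt{6} y^{2} \sqrt{4 y^{4} + 18 y^{2} + 9} + 3 \sqrt{6} \sqrt{4 y^{4} + 18 y^{2} + 9}}, which equals f(y).

F(y) = \frac{4 \sqrt{\frac{2 y^{4}}{3} + 3 y^{2} + \frac{3}{2}} \log{\left(2 y^{2} + \frac{1}{2} \right)}}{3} + C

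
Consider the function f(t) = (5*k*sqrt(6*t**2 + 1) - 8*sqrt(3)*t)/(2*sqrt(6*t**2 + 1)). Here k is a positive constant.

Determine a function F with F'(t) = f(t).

An antiderivative is F(t) = sqrt(3)*(5*sqrt(3)*k*t - 4*sqrt(6*t**2 + 1))/6.

A first test for any F(t): its t-derivative must equal f(t) identically.
Check: d/dt[sqrt(3)*(5*sqrt(3)*k*t - 4*sqrt(6*t**2 + 1))/6] = (5*k*sqrt(6*t**2 + 1) - 8*sqrt(3)*t)/(2*sqrt(6*t**2 + 1)) = f(t).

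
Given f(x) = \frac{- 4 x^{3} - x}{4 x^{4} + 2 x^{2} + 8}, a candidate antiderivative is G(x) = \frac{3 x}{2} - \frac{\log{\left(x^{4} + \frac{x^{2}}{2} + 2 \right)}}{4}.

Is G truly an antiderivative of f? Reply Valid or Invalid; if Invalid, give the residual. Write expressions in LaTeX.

d/dx[G] = \frac{6 x^{4} - 4 x^{3} + 3 x^{2} - x + 12}{4 x^{4} + 2 x^{2} + 8}
d/dx[G] - f(x) = \frac{3}{2} != 0.

Invalid: d/dx[G] - f = \frac{3}{2}, which is not 0.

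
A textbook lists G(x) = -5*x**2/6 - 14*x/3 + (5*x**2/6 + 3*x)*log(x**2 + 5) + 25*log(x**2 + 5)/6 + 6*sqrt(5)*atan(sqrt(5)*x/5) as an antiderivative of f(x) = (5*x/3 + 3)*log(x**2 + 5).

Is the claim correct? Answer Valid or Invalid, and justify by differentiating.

d/dx[G] = 5*x*log(x**2 + 5)/3 + 3*log(x**2 + 5) + 4/3
d/dx[G] - f(x) = 4/3 != 0.

Invalid: d/dx[G] - f = 4/3, which is not 0.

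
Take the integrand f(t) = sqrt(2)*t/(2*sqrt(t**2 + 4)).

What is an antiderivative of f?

An antiderivative is F(t) = sqrt(2)*sqrt(t**2 + 4)/2.

f matches the chain-rule pattern g'(h)*h' with inner function h(t) = t**2/2 + 2; substituting u = h(t) collapses the integral.
Check: d/dt[sqrt(2)*sqrt(t**2 + 4)/2] = sqrt(2)*t/(2*sqrt(t**2 + 4)) = f(t).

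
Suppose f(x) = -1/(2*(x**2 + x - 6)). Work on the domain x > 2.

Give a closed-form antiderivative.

The denominator factors as 2*(x - 2)*(x + 3); partial fractions split f into directly integrable pieces: 1/(10*(x + 3)) - 1/(10*(x - 2)).
Check: d/dx[(-log(x - 2) + log(x + 3))/10] = -1/(2*x**2 + 2*x - 12), which equals f(x).

An antiderivative is F(x) = (-log(x - 2) + log(x + 3))/10.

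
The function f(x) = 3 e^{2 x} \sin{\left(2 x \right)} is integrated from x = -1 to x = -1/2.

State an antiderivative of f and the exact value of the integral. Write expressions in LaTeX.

Antiderivative: F(x) = \frac{3 e^{2 x} \sin{\left(2 x \right)}}{4} - \frac{3 e^{2 x} \cos{\left(2 x \right)}}{4}; value = - \frac{3 \sin{\left(1 \right)}}{4 e} - \frac{3 \cos{\left(1 \right)}}{4 e} + \frac{3 \cos{\left(2 \right)}}{4 e^{2}} + \frac{3 \sin{\left(2 \right)}}{4 e^{2}}

Whatever form F(x) takes, F'(x) = f(x) is non-negotiable.
F(x) = \frac{3 e^{2 x} \sin{\left(2 x \right)}}{4} - \frac{3 e^{2 x} \cos{\left(2 x \right)}}{4} is an antiderivative of f.
Check: d/dx[\frac{3 e^{2 x} \sin{\left(2 x \right)}}{4} - \frac{3 e^{2 x} \cos{\left(2 x \right)}}{4}] = 3 e^{2 x} \sin{\left(2 x \right)} = f(x).
F(-1/2) = - \frac{3 \sin{\left(1 \right)}}{4 e} - \frac{3 \cos{\left(1 \right)}}{4 e}; F(-1) = - \frac{3 \sin{\left(2 \right)}}{4 e^{2}} - \frac{3 \cos{\left(2 \right)}}{4 e^{2}}.
Integral = F(-1/2) - F(-1) = - \frac{3 \sin{\left(1 \right)}}{4 e} - \frac{3 \cos{\left(1 \right)}}{4 e} + \frac{3 \cos{\left(2 \right)}}{4 e^{2}} + \frac{3 \sin{\left(2 \right)}}{4 e^{2}}.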